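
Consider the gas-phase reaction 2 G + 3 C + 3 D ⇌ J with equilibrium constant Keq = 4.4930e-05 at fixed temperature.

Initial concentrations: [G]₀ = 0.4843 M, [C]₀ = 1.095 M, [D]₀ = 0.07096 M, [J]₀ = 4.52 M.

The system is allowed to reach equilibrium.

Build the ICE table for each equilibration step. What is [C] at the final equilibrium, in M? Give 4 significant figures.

[C]_eq = 4.976 M

Q₀ = 4.1080e+04 vs Keq = 4.4930e-05 ⇒ Q>K, reverse
Step 1:
                   G          C          D          J
  init        0.4843      1.095    0.07096       4.52
  Δ            2.588      3.881      3.881     -1.294
  eq           3.072      4.976      3.952      3.226
  solve Keq expr → x = -1.294; check Q = 4.4930e-05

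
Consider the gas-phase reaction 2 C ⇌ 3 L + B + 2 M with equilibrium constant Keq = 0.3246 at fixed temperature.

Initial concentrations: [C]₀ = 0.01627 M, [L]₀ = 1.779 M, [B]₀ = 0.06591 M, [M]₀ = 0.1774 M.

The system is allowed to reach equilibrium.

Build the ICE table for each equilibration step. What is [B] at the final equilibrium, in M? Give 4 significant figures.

Q₀ = 44.12 vs Keq = 0.3246 ⇒ Q>K, reverse
Step 1:
                  C         L         B         M
  I         0.01627     1.779   0.06591    0.1774
  C          0.0639  -0.09585  -0.03195   -0.0639
  E         0.08017     1.683   0.03396    0.1135
  solve Keq expr → x = -0.03195; check Q = 0.3246

[B]_eq = 0.03396 M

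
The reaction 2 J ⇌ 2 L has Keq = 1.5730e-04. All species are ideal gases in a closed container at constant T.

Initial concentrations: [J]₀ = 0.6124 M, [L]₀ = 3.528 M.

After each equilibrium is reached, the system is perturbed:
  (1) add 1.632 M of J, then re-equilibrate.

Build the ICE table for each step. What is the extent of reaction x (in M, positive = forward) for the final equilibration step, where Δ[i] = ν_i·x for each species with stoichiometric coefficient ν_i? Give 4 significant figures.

x = 0.01011 M

Q₀ = 33.19 vs Keq = 1.5730e-04 ⇒ Q>K, reverse
Step 1:
                    J           L
  Initial      0.6124       3.528
  Change        3.477      -3.477
  Equil         4.089     0.05129
  solve Keq expr → x = -1.738; check Q = 1.5730e-04
Then add 1.632 M of J.
Step 2:
                    J           L
  Initial       5.721     0.05129
  Change     -0.02021     0.02021
  Equil         5.701      0.0715
  solve Keq expr → x = 0.01011; check Q = 1.5730e-04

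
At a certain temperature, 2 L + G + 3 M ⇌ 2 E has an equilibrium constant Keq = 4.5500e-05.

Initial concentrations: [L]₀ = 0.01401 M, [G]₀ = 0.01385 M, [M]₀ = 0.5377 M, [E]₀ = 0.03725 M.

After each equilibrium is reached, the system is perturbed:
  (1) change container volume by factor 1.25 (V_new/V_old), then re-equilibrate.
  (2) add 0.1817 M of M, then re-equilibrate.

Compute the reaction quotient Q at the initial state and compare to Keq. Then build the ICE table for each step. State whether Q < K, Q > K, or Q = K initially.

Q₀ = 3283; Q > K (proceeds reverse)

Q₀ = 3283 vs Keq = 4.5500e-05 ⇒ Q>K, reverse
Step 1:
                  L         G         M         E
  I         0.01401   0.01385    0.5377   0.03725
  C         0.03722   0.01861   0.05583  -0.03722
  E         0.05123   0.03246    0.5935 2.8470e-05
  solve Keq expr → x = -0.01861; check Q = 4.5500e-05
Then change container volume by factor 1.25 (V_new/V_old).
Step 2:
                  L         G         M         E
  I         0.04099   0.02597    0.4748 2.2776e-05
  C       8.1948e-06 4.0974e-06 1.2292e-05 -8.1948e-06
  E         0.04099   0.02597    0.4748 1.4581e-05
  solve Keq expr → x = -4.0974e-06; check Q = 4.5500e-05
Then add 0.1817 M of M.
Step 3:
                  L         G         M         E
  I         0.04099   0.02597    0.6565 1.4581e-05
  C       -9.1171e-06 -4.5586e-06 -1.3676e-05 9.1171e-06
  E         0.04098   0.02597    0.6565 2.3698e-05
  solve Keq expr → x = 4.5586e-06; check Q = 4.5500e-05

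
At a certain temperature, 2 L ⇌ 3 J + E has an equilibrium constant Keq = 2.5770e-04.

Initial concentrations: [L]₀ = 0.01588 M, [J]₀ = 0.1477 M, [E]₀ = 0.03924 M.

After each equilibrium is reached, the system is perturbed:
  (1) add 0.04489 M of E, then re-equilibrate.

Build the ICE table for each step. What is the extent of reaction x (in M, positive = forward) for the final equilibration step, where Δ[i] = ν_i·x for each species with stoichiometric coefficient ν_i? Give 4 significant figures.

Q₀ = 0.5014 vs Keq = 2.5770e-04 ⇒ Q>K, reverse
Step 1:
                   L          J          E
  I          0.01588     0.1477    0.03924
  C          0.06111   -0.09167   -0.03056
  E          0.07699    0.05603   0.008684
  solve Keq expr → x = -0.03056; check Q = 2.5770e-04
Then add 0.04489 M of E.
Step 2:
                   L          J          E
  I          0.07699    0.05603    0.05357
  C           0.0136    -0.0204  -0.006802
  E           0.0906    0.03563    0.04677
  solve Keq expr → x = -0.006802; check Q = 2.5770e-04

x = -0.006802 M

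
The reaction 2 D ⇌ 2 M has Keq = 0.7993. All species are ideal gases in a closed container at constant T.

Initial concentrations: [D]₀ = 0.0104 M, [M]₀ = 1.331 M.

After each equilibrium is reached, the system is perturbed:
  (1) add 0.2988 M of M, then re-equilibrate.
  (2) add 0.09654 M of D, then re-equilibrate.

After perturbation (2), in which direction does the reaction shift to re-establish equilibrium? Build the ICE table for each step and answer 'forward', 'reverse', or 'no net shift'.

Q₀ = 1.6379e+04 vs Keq = 0.7993 ⇒ Q>K, reverse
Step 1:
                  D         M
  I          0.0104     1.331
  C          0.6978   -0.6978
  E          0.7082    0.6332
  solve Keq expr → x = -0.3489; check Q = 0.7993
Then add 0.2988 M of M.
Step 2:
                  D         M
  I          0.7082     0.932
  C          0.1578   -0.1578
  E           0.866    0.7742
  solve Keq expr → x = -0.07888; check Q = 0.7993
Then add 0.09654 M of D.
Step 3:
                  D         M
  I          0.9625    0.7742
  C        -0.04557   0.04557
  E           0.917    0.8198
  solve Keq expr → x = 0.02278; check Q = 0.7993

Direction: forward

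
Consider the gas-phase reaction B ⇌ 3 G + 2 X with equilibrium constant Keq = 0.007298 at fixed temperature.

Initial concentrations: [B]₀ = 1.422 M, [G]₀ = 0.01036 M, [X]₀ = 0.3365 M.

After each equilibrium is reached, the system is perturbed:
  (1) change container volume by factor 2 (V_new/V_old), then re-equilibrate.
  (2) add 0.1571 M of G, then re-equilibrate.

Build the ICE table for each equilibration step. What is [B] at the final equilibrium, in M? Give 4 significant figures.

[B]_eq = 0.6422 M

Q₀ = 8.8542e-08 vs Keq = 0.007298 ⇒ Q<K, forward
Step 1:
                    B           G           X
  I             1.422     0.01036      0.3365
  C           -0.1031      0.3093      0.2062
  E             1.319      0.3197      0.5427
  solve Keq expr → x = 0.1031; check Q = 0.007298
Then change container volume by factor 2 (V_new/V_old).
Step 2:
                    B           G           X
  I            0.6594      0.1599      0.2714
  C          -0.05196      0.1559      0.1039
  E            0.6075      0.3157      0.3753
  solve Keq expr → x = 0.05196; check Q = 0.007298
Then add 0.1571 M of G.
Step 3:
                    B           G           X
  I            0.6075      0.4728      0.3753
  C           0.03473     -0.1042    -0.06945
  E            0.6422      0.3687      0.3058
  solve Keq expr → x = -0.03473; check Q = 0.007298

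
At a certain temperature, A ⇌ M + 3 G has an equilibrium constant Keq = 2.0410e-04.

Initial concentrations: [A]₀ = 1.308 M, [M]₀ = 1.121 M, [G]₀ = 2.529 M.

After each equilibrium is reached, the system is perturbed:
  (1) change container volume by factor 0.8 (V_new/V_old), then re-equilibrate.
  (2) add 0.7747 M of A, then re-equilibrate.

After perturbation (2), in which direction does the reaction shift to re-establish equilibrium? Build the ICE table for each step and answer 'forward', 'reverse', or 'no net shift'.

Direction: forward

Q₀ = 13.86 vs Keq = 2.0410e-04 ⇒ Q>K, reverse
Step 1:
                  A         M         G
  Initial     1.308     1.121     2.529
  Change      0.806    -0.806    -2.418
  Equil       2.114     0.315    0.1111
  solve Keq expr → x = -0.806; check Q = 2.0410e-04
Then change container volume by factor 0.8 (V_new/V_old).
Step 2:
                  A         M         G
  Initial     2.642    0.3938    0.1388
  Change   0.008928 -0.008928  -0.02679
  Equil       2.651    0.3848     0.112
  solve Keq expr → x = -0.008928; check Q = 2.0410e-04
Then add 0.7747 M of A.
Step 3:
                  A         M         G
  Initial     3.426    0.3848     0.112
  Change  -0.003206  0.003206  0.009619
  Equil       3.423    0.3881    0.1217
  solve Keq expr → x = 0.003206; check Q = 2.0410e-04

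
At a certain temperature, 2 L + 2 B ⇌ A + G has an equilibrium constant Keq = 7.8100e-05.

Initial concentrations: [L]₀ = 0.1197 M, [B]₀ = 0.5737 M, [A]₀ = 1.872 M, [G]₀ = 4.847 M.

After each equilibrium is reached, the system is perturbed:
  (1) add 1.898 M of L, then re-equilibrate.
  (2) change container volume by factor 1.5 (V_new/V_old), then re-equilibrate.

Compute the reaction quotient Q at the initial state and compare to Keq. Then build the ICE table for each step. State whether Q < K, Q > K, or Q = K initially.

Q₀ = 1924 vs Keq = 7.8100e-05 ⇒ Q>K, reverse
Step 1:
                  L         B         A         G
  init       0.1197    0.5737     1.872     4.847
  Δ            3.73      3.73    -1.865    -1.865
  eq          3.849     4.303  0.007186     2.982
  solve Keq expr → x = -1.865; check Q = 7.8100e-05
Then add 1.898 M of L.
Step 2:
                  L         B         A         G
  init        5.747     4.303  0.007186     2.982
  Δ        -0.01713  -0.01713  0.008567  0.008567
  eq           5.73     4.286   0.01575     2.991
  solve Keq expr → x = 0.008567; check Q = 7.8100e-05
Then change container volume by factor 1.5 (V_new/V_old).
Step 3:
                  L         B         A         G
  init         3.82     2.857    0.0105     1.994
  Δ         0.01151   0.01151 -0.005755 -0.005755
  eq          3.832     2.869  0.004747     1.988
  solve Keq expr → x = -0.005755; check Q = 7.8100e-05

Q₀ = 1924; Q > K (proceeds reverse)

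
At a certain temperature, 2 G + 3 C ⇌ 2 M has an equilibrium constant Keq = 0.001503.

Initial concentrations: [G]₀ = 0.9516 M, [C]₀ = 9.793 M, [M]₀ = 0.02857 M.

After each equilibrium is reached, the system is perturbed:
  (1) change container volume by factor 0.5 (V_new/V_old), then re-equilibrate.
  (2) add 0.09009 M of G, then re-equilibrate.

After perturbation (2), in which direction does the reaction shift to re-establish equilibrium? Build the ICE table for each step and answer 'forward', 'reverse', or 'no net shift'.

Q₀ = 9.5976e-07 vs Keq = 0.001503 ⇒ Q<K, forward
Step 1:
                    G           C           M
  Initial      0.9516       9.793     0.02857
  Change      -0.4759     -0.7139      0.4759
  Equil        0.4757       9.079      0.5045
  solve Keq expr → x = 0.238; check Q = 0.001503
Then change container volume by factor 0.5 (V_new/V_old).
Step 2:
                    G           C           M
  Initial      0.9514       18.16       1.009
  Change      -0.4405     -0.6608      0.4405
  Equil        0.5108        17.5        1.45
  solve Keq expr → x = 0.2203; check Q = 0.001503
Then add 0.09009 M of G.
Step 3:
                    G           C           M
  Initial      0.6009        17.5        1.45
  Change     -0.06338    -0.09507     0.06338
  Equil        0.5375        17.4       1.513
  solve Keq expr → x = 0.03169; check Q = 0.001503

Direction: forward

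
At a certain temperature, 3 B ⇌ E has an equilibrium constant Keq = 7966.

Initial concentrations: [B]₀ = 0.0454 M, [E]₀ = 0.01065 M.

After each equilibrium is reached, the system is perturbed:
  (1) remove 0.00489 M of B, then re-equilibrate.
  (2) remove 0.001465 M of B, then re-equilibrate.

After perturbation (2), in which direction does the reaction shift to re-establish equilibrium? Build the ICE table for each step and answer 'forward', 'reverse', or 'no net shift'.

Q₀ = 113.8 vs Keq = 7966 ⇒ Q<K, forward
Step 1:
                   B          E
  init        0.0454    0.01065
  Δ         -0.03155    0.01052
  eq         0.01385    0.02117
  solve Keq expr → x = 0.01052; check Q = 7966
Then remove 0.00489 M of B.
Step 2:
                   B          E
  init      0.008961    0.02117
  Δ         0.004551  -0.001517
  eq         0.01351    0.01965
  solve Keq expr → x = -0.001517; check Q = 7966
Then remove 0.001465 M of B.
Step 3:
                   B          E
  init       0.01205    0.01965
  Δ          0.00136 -4.5342e-04
  eq         0.01341     0.0192
  solve Keq expr → x = -4.5342e-04; check Q = 7966

Direction: reverse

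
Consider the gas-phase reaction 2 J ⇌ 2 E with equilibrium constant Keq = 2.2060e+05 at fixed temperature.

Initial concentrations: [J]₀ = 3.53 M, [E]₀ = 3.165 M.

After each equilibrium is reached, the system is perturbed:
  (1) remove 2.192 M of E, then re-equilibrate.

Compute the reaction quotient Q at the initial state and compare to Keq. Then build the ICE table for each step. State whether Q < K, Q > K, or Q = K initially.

Q₀ = 0.8039; Q < K (proceeds forward)

Q₀ = 0.8039 vs Keq = 2.2060e+05 ⇒ Q<K, forward
Step 1:
                    J           E
  Initial        3.53       3.165
  Change       -3.516       3.516
  Equil       0.01422       6.681
  solve Keq expr → x = 1.758; check Q = 2.2060e+05
Then remove 2.192 M of E.
Step 2:
                    J           E
  Initial     0.01422       4.489
  Change    -0.004657    0.004657
  Equil      0.009567       4.493
  solve Keq expr → x = 0.002329; check Q = 2.2060e+05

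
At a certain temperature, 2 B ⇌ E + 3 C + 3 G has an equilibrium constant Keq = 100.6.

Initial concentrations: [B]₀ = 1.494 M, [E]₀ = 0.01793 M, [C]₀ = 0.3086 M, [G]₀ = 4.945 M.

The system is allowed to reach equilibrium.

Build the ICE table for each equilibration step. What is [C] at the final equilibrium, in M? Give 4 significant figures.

[C]_eq = 1.149 M

Q₀ = 0.02855 vs Keq = 100.6 ⇒ Q<K, forward
Step 1:
                  B         E         C         G
  Initial     1.494   0.01793    0.3086     4.945
  Change    -0.5605    0.2802    0.8407    0.8407
  Equil      0.9335    0.2982     1.149     5.786
  solve Keq expr → x = 0.2802; check Q = 100.6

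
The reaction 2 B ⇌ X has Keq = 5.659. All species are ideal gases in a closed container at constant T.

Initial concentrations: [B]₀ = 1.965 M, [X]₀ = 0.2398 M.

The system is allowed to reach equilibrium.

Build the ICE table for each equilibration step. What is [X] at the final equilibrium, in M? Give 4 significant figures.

Q₀ = 0.0621 vs Keq = 5.659 ⇒ Q<K, forward
Step 1:
                   B          X
  Initial      1.965     0.2398
  Change      -1.542     0.7712
  Equil       0.4227      1.011
  solve Keq expr → x = 0.7712; check Q = 5.659

[X]_eq = 1.011 M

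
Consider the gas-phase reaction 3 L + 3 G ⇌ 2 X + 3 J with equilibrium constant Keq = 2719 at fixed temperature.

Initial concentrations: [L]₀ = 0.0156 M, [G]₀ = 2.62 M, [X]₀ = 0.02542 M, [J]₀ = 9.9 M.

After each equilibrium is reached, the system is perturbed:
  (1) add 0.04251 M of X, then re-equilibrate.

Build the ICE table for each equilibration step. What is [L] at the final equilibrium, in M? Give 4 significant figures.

Q₀ = 9183 vs Keq = 2719 ⇒ Q>K, reverse
Step 1:
                    L           G           X           J
  init         0.0156        2.62     0.02542         9.9
  Δ          0.005459    0.005459   -0.003639   -0.005459
  eq          0.02106       2.625     0.02178       9.895
  solve Keq expr → x = -0.00182; check Q = 2719
Then add 0.04251 M of X.
Step 2:
                    L           G           X           J
  init        0.02106       2.625     0.06429       9.895
  Δ           0.01678     0.01678    -0.01119    -0.01678
  eq          0.03784       2.642      0.0531       9.878
  solve Keq expr → x = -0.005594; check Q = 2719

[L]_eq = 0.03784 M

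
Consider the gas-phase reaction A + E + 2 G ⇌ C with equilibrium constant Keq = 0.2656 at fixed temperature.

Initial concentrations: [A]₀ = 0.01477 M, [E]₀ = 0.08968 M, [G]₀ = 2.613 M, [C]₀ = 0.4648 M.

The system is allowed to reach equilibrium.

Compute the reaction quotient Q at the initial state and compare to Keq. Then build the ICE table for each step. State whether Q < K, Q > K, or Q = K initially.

Q₀ = 51.39 vs Keq = 0.2656 ⇒ Q>K, reverse
Step 1:
                    A           E           G           C
  I           0.01477     0.08968       2.613      0.4648
  C            0.2441      0.2441      0.4882     -0.2441
  E            0.2589      0.3338       3.101      0.2207
  solve Keq expr → x = -0.2441; check Q = 0.2656

Q₀ = 51.39; Q > K (proceeds reverse)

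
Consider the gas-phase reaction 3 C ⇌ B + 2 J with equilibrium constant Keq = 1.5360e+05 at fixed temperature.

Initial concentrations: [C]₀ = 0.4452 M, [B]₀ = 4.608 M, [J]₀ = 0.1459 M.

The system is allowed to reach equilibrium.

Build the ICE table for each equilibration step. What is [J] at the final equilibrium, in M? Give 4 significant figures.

[J]_eq = 0.4308 M

Q₀ = 1.112 vs Keq = 1.5360e+05 ⇒ Q<K, forward
Step 1:
                  C         B         J
  Initial    0.4452     4.608    0.1459
  Change    -0.4273    0.1424    0.2849
  Equil      0.0179      4.75    0.4308
  solve Keq expr → x = 0.1424; check Q = 1.5360e+05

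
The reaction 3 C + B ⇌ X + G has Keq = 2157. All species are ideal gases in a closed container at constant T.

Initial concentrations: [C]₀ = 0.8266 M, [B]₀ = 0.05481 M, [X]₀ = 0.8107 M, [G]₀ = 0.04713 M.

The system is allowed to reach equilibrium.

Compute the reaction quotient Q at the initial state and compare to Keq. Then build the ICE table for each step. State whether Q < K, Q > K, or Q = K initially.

Q₀ = 1.234 vs Keq = 2157 ⇒ Q<K, forward
Step 1:
                  C         B         X         G
  init       0.8266   0.05481    0.8107   0.04713
  Δ          -0.164  -0.05467   0.05467   0.05467
  eq         0.6626 1.4040e-04    0.8654    0.1018
  solve Keq expr → x = 0.05467; check Q = 2157

Q₀ = 1.234; Q < K (proceeds forward)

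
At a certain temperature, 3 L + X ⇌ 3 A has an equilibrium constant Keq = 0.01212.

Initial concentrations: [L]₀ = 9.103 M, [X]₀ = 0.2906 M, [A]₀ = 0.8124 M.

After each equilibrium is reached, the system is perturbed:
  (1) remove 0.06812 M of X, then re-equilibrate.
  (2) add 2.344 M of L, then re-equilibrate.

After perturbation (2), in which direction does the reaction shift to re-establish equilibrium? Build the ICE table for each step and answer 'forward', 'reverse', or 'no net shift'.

Direction: forward

Q₀ = 0.002446 vs Keq = 0.01212 ⇒ Q<K, forward
Step 1:
                  L         X         A
  Initial     9.103    0.2906    0.8124
  Change    -0.3282   -0.1094    0.3282
  Equil       8.775    0.1812     1.141
  solve Keq expr → x = 0.1094; check Q = 0.01212
Then remove 0.06812 M of X.
Step 2:
                  L         X         A
  Initial     8.775    0.1131     1.141
  Change    0.08259   0.02753  -0.08259
  Equil       8.857    0.1406     1.058
  solve Keq expr → x = -0.02753; check Q = 0.01212
Then add 2.344 M of L.
Step 3:
                  L         X         A
  Initial      11.2    0.1406     1.058
  Change    -0.1224  -0.04081    0.1224
  Equil       11.08    0.0998      1.18
  solve Keq expr → x = 0.04081; check Q = 0.01212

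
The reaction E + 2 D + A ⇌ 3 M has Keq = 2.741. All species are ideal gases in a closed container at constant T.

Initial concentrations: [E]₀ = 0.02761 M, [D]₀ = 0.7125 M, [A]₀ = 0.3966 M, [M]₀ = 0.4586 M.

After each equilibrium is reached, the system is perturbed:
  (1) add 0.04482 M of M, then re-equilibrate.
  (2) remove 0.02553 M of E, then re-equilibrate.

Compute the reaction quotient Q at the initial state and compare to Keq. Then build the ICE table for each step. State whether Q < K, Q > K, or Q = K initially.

Q₀ = 17.35 vs Keq = 2.741 ⇒ Q>K, reverse
Step 1:
                   E          D          A          M
  I          0.02761     0.7125     0.3966     0.4586
  C          0.03448    0.06896    0.03448    -0.1034
  E          0.06209     0.7815     0.4311     0.3552
  solve Keq expr → x = -0.03448; check Q = 2.741
Then add 0.04482 M of M.
Step 2:
                   E          D          A          M
  I          0.06209     0.7815     0.4311        0.4
  C         0.007797    0.01559   0.007797   -0.02339
  E          0.06989     0.7971     0.4389     0.3766
  solve Keq expr → x = -0.007797; check Q = 2.741
Then remove 0.02553 M of E.
Step 3:
                   E          D          A          M
  I          0.04436     0.7971     0.4389     0.3766
  C         0.008646    0.01729   0.008646   -0.02594
  E            0.053     0.8143     0.4475     0.3507
  solve Keq expr → x = -0.008646; check Q = 2.741

Q₀ = 17.35; Q > K (proceeds reverse)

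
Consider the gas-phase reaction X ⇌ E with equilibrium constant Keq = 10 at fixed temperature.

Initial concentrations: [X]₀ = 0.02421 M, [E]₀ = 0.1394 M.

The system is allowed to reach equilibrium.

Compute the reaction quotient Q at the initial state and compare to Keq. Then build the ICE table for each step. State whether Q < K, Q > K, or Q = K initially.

Q₀ = 5.758; Q < K (proceeds forward)

Q₀ = 5.758 vs Keq = 10 ⇒ Q<K, forward
Step 1:
                    X           E
  I           0.02421      0.1394
  C         -0.009336    0.009336
  E           0.01487      0.1487
  solve Keq expr → x = 0.009336; check Q = 10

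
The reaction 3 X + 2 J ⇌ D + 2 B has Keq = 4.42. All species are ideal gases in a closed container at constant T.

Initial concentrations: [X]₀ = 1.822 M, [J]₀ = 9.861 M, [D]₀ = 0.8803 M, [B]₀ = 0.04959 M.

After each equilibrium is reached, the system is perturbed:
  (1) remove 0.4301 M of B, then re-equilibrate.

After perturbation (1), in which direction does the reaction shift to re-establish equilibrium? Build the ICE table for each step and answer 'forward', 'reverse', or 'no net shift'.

Q₀ = 3.6807e-06 vs Keq = 4.42 ⇒ Q<K, forward
Step 1:
                   X          J          D          B
  Initial      1.822      9.861     0.8803    0.04959
  Change      -1.645     -1.097     0.5484      1.097
  Equil       0.1768      8.764      1.429      1.146
  solve Keq expr → x = 0.5484; check Q = 4.42
Then remove 0.4301 M of B.
Step 2:
                   X          J          D          B
  Initial     0.1768      8.764      1.429     0.7163
  Change     -0.0434   -0.02893    0.01447    0.02893
  Equil       0.1334      8.735      1.443     0.7452
  solve Keq expr → x = 0.01447; check Q = 4.42

Direction: forward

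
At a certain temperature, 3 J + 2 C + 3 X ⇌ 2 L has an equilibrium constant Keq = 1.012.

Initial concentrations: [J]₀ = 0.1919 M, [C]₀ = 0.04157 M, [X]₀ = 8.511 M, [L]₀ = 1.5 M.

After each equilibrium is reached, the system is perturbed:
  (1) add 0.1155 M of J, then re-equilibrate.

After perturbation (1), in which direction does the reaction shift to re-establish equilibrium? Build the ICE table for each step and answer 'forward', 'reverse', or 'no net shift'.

Q₀ = 298.9 vs Keq = 1.012 ⇒ Q>K, reverse
Step 1:
                    J           C           X           L
  init         0.1919     0.04157       8.511         1.5
  Δ             0.226      0.1507       0.226     -0.1507
  eq           0.4179      0.1922       8.737       1.349
  solve Keq expr → x = -0.07534; check Q = 1.012
Then add 0.1155 M of J.
Step 2:
                    J           C           X           L
  init         0.5334      0.1922       8.737       1.349
  Δ          -0.04937    -0.03291    -0.04937     0.03291
  eq            0.484      0.1593       8.688       1.382
  solve Keq expr → x = 0.01646; check Q = 1.012

Direction: forward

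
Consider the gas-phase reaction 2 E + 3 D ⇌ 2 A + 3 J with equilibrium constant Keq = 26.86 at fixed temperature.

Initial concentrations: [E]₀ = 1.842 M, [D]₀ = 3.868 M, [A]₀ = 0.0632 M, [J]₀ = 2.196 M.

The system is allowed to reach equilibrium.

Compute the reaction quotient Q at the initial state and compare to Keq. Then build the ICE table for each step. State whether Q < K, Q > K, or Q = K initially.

Q₀ = 2.1542e-04 vs Keq = 26.86 ⇒ Q<K, forward
Step 1:
                   E          D          A          J
  I            1.842      3.868     0.0632      2.196
  C           -1.195     -1.793      1.195      1.793
  E           0.6469      2.075      1.258      3.989
  solve Keq expr → x = 0.5976; check Q = 26.86

Q₀ = 2.1542e-04; Q < K (proceeds forward)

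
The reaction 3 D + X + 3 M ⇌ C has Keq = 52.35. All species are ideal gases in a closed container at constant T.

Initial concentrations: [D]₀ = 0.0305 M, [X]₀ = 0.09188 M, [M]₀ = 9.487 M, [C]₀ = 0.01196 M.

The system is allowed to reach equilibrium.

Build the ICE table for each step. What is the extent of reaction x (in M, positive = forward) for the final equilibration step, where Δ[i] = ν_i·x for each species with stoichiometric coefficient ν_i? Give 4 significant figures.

x = 0.004743 M

Q₀ = 5.373 vs Keq = 52.35 ⇒ Q<K, forward
Step 1:
                  D         X         M         C
  init       0.0305   0.09188     9.487   0.01196
  Δ        -0.01423 -0.004743  -0.01423  0.004743
  eq        0.01627   0.08714     9.473    0.0167
  solve Keq expr → x = 0.004743; check Q = 52.35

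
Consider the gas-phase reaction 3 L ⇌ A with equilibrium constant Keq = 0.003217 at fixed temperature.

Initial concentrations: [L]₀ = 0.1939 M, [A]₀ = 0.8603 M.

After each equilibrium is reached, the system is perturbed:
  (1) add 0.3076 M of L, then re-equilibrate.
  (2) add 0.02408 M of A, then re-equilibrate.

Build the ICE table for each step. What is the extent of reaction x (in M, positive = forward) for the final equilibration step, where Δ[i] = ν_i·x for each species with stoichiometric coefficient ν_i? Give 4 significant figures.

Q₀ = 118 vs Keq = 0.003217 ⇒ Q>K, reverse
Step 1:
                    L           A
  init         0.1939      0.8603
  Δ              2.41     -0.8035
  eq            2.604     0.05682
  solve Keq expr → x = -0.8035; check Q = 0.003217
Then add 0.3076 M of L.
Step 2:
                    L           A
  init          2.912     0.05682
  Δ          -0.05465     0.01822
  eq            2.857     0.07504
  solve Keq expr → x = 0.01822; check Q = 0.003217
Then add 0.02408 M of A.
Step 3:
                    L           A
  init          2.857     0.09912
  Δ            0.0582     -0.0194
  eq            2.915     0.07972
  solve Keq expr → x = -0.0194; check Q = 0.003217

x = -0.0194 M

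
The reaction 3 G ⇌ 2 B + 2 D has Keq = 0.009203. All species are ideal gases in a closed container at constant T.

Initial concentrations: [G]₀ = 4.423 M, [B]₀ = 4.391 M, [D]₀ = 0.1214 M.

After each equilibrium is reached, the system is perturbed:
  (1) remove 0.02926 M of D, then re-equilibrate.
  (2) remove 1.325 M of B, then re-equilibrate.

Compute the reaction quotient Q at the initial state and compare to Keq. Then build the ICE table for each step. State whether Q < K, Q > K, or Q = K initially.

Q₀ = 0.003284; Q < K (proceeds forward)

Q₀ = 0.003284 vs Keq = 0.009203 ⇒ Q<K, forward
Step 1:
                    G           B           D
  I             4.423       4.391      0.1214
  C            -0.107     0.07136     0.07136
  E             4.316       4.462      0.1928
  solve Keq expr → x = 0.03568; check Q = 0.009203
Then remove 0.02926 M of D.
Step 2:
                    G           B           D
  I             4.316       4.462      0.1635
  C          -0.03841     0.02561     0.02561
  E             4.278       4.488      0.1891
  solve Keq expr → x = 0.0128; check Q = 0.009203
Then remove 1.325 M of B.
Step 3:
                    G           B           D
  I             4.278       3.163      0.1891
  C          -0.09735      0.0649      0.0649
  E              4.18       3.228       0.254
  solve Keq expr → x = 0.03245; check Q = 0.009203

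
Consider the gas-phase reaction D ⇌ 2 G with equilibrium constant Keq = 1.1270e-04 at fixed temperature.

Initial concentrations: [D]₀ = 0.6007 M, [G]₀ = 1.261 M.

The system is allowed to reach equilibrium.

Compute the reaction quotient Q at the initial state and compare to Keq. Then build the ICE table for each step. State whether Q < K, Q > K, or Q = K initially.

Q₀ = 2.647 vs Keq = 1.1270e-04 ⇒ Q>K, reverse
Step 1:
                    D           G
  I            0.6007       1.261
  C            0.6246      -1.249
  E             1.225     0.01175
  solve Keq expr → x = -0.6246; check Q = 1.1270e-04

Q₀ = 2.647; Q > K (proceeds reverse)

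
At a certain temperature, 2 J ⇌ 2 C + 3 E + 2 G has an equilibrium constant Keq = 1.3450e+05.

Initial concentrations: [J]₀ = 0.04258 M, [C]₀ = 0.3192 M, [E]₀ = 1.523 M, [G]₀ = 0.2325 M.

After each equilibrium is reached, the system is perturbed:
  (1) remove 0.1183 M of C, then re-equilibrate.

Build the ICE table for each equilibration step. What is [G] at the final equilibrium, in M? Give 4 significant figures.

[G]_eq = 0.2747 M

Q₀ = 10.73 vs Keq = 1.3450e+05 ⇒ Q<K, forward
Step 1:
                   J          C          E          G
  Initial    0.04258     0.3192      1.523     0.2325
  Change    -0.04204    0.04204    0.06306    0.04204
  Equil   5.4016e-04     0.3612      1.586     0.2745
  solve Keq expr → x = 0.02102; check Q = 1.3450e+05
Then remove 0.1183 M of C.
Step 2:
                   J          C          E          G
  Initial 5.4016e-04     0.2429      1.586     0.2745
  Change  -1.7630e-04 1.7630e-04 2.6446e-04 1.7630e-04
  Equil   3.6385e-04     0.2431      1.586     0.2747
  solve Keq expr → x = 8.8152e-05; check Q = 1.3450e+05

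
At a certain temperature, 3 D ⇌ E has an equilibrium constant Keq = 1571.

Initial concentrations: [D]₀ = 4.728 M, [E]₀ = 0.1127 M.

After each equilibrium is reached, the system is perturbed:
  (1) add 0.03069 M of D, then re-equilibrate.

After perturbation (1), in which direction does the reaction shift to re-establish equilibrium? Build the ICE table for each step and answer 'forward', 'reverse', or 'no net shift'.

Direction: forward

Q₀ = 0.001066 vs Keq = 1571 ⇒ Q<K, forward
Step 1:
                  D         E
  init        4.728    0.1127
  Δ          -4.626     1.542
  eq         0.1017     1.655
  solve Keq expr → x = 1.542; check Q = 1571
Then add 0.03069 M of D.
Step 2:
                  D         E
  init       0.1324     1.655
  Δ        -0.03048   0.01016
  eq          0.102     1.665
  solve Keq expr → x = 0.01016; check Q = 1571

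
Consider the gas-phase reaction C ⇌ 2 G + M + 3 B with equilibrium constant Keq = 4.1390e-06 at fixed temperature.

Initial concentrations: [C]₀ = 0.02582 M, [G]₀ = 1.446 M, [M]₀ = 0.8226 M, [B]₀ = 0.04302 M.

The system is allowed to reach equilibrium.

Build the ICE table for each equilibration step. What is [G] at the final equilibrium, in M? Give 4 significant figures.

Q₀ = 0.005304 vs Keq = 4.1390e-06 ⇒ Q>K, reverse
Step 1:
                    C           G           M           B
  I           0.02582       1.446      0.8226     0.04302
  C            0.0128    -0.02561     -0.0128    -0.03841
  E           0.03862        1.42      0.8098    0.004608
  solve Keq expr → x = -0.0128; check Q = 4.1390e-06

[G]_eq = 1.42 M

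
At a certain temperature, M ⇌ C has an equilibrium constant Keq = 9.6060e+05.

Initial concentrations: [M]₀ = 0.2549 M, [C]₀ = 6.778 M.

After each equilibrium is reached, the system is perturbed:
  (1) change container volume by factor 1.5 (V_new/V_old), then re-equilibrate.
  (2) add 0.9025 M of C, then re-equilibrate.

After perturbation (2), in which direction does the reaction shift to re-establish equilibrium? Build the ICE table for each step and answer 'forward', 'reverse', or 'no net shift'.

Direction: reverse

Q₀ = 26.59 vs Keq = 9.6060e+05 ⇒ Q<K, forward
Step 1:
                  M         C
  I          0.2549     6.778
  C         -0.2549    0.2549
  E       7.3214e-06     7.033
  solve Keq expr → x = 0.2549; check Q = 9.6060e+05
Then change container volume by factor 1.5 (V_new/V_old).
Step 2:
                  M         C
  I       4.8809e-06     4.689
  C               0         0
  E       4.8809e-06     4.689
  solve Keq expr → x = 0; check Q = 9.6060e+05
Then add 0.9025 M of C.
Step 3:
                  M         C
  I       4.8809e-06     5.591
  C       9.3952e-07 -9.3952e-07
  E       5.8204e-06     5.591
  solve Keq expr → x = -9.3952e-07; check Q = 9.6060e+05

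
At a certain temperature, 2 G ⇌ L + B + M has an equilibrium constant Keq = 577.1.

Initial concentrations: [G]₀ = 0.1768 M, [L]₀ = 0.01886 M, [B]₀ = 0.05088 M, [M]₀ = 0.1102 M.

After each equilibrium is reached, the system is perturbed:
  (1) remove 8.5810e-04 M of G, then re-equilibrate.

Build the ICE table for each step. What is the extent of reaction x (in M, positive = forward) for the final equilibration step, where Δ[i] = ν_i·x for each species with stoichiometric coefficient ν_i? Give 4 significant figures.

x = -4.2390e-04 M

Q₀ = 0.003383 vs Keq = 577.1 ⇒ Q<K, forward
Step 1:
                   G          L          B          M
  init        0.1768    0.01886    0.05088     0.1102
  Δ          -0.1746    0.08728    0.08728    0.08728
  eq         0.00224     0.1061     0.1382     0.1975
  solve Keq expr → x = 0.08728; check Q = 577.1
Then remove 8.5810e-04 M of G.
Step 2:
                   G          L          B          M
  init      0.001382     0.1061     0.1382     0.1975
  Δ       8.4779e-04 -4.2390e-04 -4.2390e-04 -4.2390e-04
  eq         0.00223     0.1057     0.1377     0.1971
  solve Keq expr → x = -4.2390e-04; check Q = 577.1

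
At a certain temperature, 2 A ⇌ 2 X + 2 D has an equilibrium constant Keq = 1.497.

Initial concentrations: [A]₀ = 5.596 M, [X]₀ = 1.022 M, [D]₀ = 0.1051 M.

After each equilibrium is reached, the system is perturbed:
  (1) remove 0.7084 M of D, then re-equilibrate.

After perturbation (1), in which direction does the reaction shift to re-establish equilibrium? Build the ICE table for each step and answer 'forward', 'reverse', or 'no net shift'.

Direction: forward

Q₀ = 3.6843e-04 vs Keq = 1.497 ⇒ Q<K, forward
Step 1:
                   A          X          D
  init         5.596      1.022     0.1051
  Δ           -1.674      1.674      1.674
  eq           3.922      2.696      1.779
  solve Keq expr → x = 0.8372; check Q = 1.497
Then remove 0.7084 M of D.
Step 2:
                   A          X          D
  init         3.922      2.696      1.071
  Δ          -0.3572     0.3572     0.3572
  eq           3.564      3.054      1.428
  solve Keq expr → x = 0.1786; check Q = 1.497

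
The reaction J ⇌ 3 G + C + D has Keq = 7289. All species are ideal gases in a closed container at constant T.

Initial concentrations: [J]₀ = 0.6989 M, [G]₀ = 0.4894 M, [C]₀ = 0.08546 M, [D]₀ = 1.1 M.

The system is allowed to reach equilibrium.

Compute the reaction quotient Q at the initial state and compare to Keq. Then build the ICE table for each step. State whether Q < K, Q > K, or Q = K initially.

Q₀ = 0.01577; Q < K (proceeds forward)

Q₀ = 0.01577 vs Keq = 7289 ⇒ Q<K, forward
Step 1:
                   J          G          C          D
  init        0.6989     0.4894    0.08546        1.1
  Δ          -0.6956      2.087     0.6956     0.6956
  eq         0.00329      2.576     0.7811      1.796
  solve Keq expr → x = 0.6956; check Q = 7289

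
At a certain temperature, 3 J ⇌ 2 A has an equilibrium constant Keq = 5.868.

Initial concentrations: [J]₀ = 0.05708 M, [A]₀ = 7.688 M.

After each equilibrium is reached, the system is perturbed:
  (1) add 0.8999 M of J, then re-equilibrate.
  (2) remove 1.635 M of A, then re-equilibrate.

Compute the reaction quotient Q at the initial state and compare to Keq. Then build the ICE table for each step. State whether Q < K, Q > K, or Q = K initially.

Q₀ = 3.1782e+05 vs Keq = 5.868 ⇒ Q>K, reverse
Step 1:
                   J          A
  Initial    0.05708      7.688
  Change       1.863     -1.242
  Equil         1.92      6.446
  solve Keq expr → x = -0.6211; check Q = 5.868
Then add 0.8999 M of J.
Step 2:
                   J          A
  Initial       2.82      6.446
  Change     -0.7959     0.5306
  Equil        2.024      6.976
  solve Keq expr → x = 0.2653; check Q = 5.868
Then remove 1.635 M of A.
Step 3:
                   J          A
  Initial      2.024      5.341
  Change     -0.2895      0.193
  Equil        1.735      5.535
  solve Keq expr → x = 0.09651; check Q = 5.868

Q₀ = 3.1782e+05; Q > K (proceeds reverse)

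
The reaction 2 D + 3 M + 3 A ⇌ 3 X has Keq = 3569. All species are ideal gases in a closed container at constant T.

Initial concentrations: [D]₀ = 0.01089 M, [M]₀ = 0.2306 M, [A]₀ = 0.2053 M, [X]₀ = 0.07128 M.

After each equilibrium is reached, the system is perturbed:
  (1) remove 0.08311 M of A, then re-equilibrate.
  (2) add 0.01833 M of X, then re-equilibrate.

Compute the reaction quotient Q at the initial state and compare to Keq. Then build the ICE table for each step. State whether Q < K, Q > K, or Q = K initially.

Q₀ = 2.8781e+04; Q > K (proceeds reverse)

Q₀ = 2.8781e+04 vs Keq = 3569 ⇒ Q>K, reverse
Step 1:
                   D          M          A          X
  init       0.01089     0.2306     0.2053    0.07128
  Δ         0.008501    0.01275    0.01275   -0.01275
  eq         0.01939     0.2434     0.2181    0.05853
  solve Keq expr → x = -0.00425; check Q = 3569
Then remove 0.08311 M of A.
Step 2:
                   D          M          A          X
  init       0.01939     0.2434     0.1349    0.05853
  Δ         0.006444   0.009665   0.009665  -0.009665
  eq         0.02583      0.253     0.1446    0.04886
  solve Keq expr → x = -0.003222; check Q = 3569
Then add 0.01833 M of X.
Step 3:
                   D          M          A          X
  init       0.02583      0.253     0.1446    0.06719
  Δ          0.00504   0.007559   0.007559  -0.007559
  eq         0.03087     0.2606     0.1522    0.05963
  solve Keq expr → x = -0.00252; check Q = 3569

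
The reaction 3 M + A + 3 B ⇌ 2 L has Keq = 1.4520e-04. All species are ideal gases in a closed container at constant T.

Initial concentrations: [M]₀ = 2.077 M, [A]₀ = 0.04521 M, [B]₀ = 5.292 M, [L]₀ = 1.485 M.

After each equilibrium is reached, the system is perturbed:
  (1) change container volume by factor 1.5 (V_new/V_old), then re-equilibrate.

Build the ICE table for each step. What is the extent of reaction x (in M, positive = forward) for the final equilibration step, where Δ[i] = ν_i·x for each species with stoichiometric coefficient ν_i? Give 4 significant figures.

x = -0.1032 M

Q₀ = 0.03673 vs Keq = 1.4520e-04 ⇒ Q>K, reverse
Step 1:
                   M          A          B          L
  init         2.077    0.04521      5.292      1.485
  Δ             1.13     0.3767       1.13    -0.7534
  eq           3.207     0.4219      6.422     0.7316
  solve Keq expr → x = -0.3767; check Q = 1.4520e-04
Then change container volume by factor 1.5 (V_new/V_old).
Step 2:
                   M          A          B          L
  init         2.138     0.2813      4.281     0.4877
  Δ           0.3095     0.1032     0.3095    -0.2063
  eq           2.448     0.3844      4.591     0.2814
  solve Keq expr → x = -0.1032; check Q = 1.4520e-04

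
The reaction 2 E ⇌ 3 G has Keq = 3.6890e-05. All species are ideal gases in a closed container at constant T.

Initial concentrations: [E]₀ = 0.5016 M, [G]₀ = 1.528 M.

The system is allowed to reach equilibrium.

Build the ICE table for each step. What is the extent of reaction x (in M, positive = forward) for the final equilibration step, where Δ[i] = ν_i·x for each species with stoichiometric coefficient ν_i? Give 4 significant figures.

x = -0.4948 M

Q₀ = 14.18 vs Keq = 3.6890e-05 ⇒ Q>K, reverse
Step 1:
                   E          G
  init        0.5016      1.528
  Δ           0.9897     -1.485
  eq           1.491    0.04345
  solve Keq expr → x = -0.4948; check Q = 3.6890e-05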